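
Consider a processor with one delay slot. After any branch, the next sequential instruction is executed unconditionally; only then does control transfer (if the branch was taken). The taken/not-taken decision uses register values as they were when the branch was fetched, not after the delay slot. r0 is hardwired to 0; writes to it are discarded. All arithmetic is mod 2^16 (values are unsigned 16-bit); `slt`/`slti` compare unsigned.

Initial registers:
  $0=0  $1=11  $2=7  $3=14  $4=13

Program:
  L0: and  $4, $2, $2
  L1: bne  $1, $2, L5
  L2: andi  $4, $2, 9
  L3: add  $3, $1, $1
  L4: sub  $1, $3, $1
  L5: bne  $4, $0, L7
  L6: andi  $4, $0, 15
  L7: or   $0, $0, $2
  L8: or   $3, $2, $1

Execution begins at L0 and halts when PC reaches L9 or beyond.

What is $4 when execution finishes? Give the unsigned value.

0

[0] and  $4, $2, $2  →  {$0:0, $1:11, $2:7, $3:14, $4:7}
[1] bne  $1, $2, L5  →  {$0:0, $1:11, $2:7, $3:14, $4:7}  ⟨branch taken⟩
[2] andi  $4, $2, 9  →  {$0:0, $1:11, $2:7, $3:14, $4:1}
[5] bne  $4, $0, L7  →  {$0:0, $1:11, $2:7, $3:14, $4:1}  ⟨branch taken⟩
[6] andi  $4, $0, 15  →  {$0:0, $1:11, $2:7, $3:14, $4:0}
[7] or   $0, $0, $2  →  {$0:0, $1:11, $2:7, $3:14, $4:0}
[8] or   $3, $2, $1  →  {$0:0, $1:11, $2:7, $3:15, $4:0}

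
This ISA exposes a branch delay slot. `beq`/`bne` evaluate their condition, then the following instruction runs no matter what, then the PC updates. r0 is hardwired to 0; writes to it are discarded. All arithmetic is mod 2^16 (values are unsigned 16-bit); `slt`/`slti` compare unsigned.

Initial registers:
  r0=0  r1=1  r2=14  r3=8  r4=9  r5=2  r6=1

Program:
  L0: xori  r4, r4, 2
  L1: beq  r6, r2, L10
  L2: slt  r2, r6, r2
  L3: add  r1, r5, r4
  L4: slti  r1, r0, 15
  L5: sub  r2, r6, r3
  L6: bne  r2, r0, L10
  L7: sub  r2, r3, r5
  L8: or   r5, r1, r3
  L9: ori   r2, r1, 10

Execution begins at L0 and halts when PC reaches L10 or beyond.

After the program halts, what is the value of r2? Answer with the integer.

PC=0  xori  r4, r4, 2        | r0=0 r1=1 r2=14 r3=8 r4=11 r5=2 r6=1
PC=1  beq  r6, r2, L10       | r0=0 r1=1 r2=14 r3=8 r4=11 r5=2 r6=1  [not taken]
PC=2  slt  r2, r6, r2        | r0=0 r1=1 r2=1 r3=8 r4=11 r5=2 r6=1
PC=3  add  r1, r5, r4        | r0=0 r1=13 r2=1 r3=8 r4=11 r5=2 r6=1
PC=4  slti  r1, r0, 15       | r0=0 r1=1 r2=1 r3=8 r4=11 r5=2 r6=1
PC=5  sub  r2, r6, r3        | r0=0 r1=1 r2=65529 r3=8 r4=11 r5=2 r6=1
PC=6  bne  r2, r0, L10       | r0=0 r1=1 r2=65529 r3=8 r4=11 r5=2 r6=1  [TAKEN]
PC=7  sub  r2, r3, r5        | r0=0 r1=1 r2=6 r3=8 r4=11 r5=2 r6=1

6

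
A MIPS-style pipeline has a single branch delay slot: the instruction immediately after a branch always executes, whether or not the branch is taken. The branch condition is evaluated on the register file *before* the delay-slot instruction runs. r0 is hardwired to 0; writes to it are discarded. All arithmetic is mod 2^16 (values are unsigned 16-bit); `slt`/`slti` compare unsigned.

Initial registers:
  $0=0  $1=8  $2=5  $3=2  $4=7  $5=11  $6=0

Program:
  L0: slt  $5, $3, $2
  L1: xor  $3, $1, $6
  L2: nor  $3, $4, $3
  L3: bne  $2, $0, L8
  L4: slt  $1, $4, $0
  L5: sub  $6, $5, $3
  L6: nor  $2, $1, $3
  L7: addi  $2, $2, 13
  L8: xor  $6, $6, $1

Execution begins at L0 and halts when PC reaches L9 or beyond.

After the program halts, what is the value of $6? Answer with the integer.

0

[0] slt  $5, $3, $2  →  {$0:0, $1:8, $2:5, $3:2, $4:7, $5:1, $6:0}
[1] xor  $3, $1, $6  →  {$0:0, $1:8, $2:5, $3:8, $4:7, $5:1, $6:0}
[2] nor  $3, $4, $3  →  {$0:0, $1:8, $2:5, $3:65520, $4:7, $5:1, $6:0}
[3] bne  $2, $0, L8  →  {$0:0, $1:8, $2:5, $3:65520, $4:7, $5:1, $6:0}  ⟨branch taken⟩
[4] slt  $1, $4, $0  →  {$0:0, $1:0, $2:5, $3:65520, $4:7, $5:1, $6:0}
[8] xor  $6, $6, $1  →  {$0:0, $1:0, $2:5, $3:65520, $4:7, $5:1, $6:0}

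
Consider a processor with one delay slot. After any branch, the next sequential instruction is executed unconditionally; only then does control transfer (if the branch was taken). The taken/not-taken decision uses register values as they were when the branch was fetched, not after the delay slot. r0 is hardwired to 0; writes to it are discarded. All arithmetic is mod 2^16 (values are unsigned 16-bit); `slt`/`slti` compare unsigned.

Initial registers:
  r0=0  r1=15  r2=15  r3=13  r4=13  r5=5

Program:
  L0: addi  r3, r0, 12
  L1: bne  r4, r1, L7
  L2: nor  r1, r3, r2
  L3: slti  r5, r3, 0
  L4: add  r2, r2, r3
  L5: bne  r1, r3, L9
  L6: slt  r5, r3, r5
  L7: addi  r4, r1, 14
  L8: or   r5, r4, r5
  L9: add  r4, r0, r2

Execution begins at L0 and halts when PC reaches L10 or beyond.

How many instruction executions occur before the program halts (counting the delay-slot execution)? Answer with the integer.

[0] addi  r3, r0, 12  →  {r0:0, r1:15, r2:15, r3:12, r4:13, r5:5}
[1] bne  r4, r1, L7  →  {r0:0, r1:15, r2:15, r3:12, r4:13, r5:5}  ⟨branch taken⟩
[2] nor  r1, r3, r2  →  {r0:0, r1:65520, r2:15, r3:12, r4:13, r5:5}
[7] addi  r4, r1, 14  →  {r0:0, r1:65520, r2:15, r3:12, r4:65534, r5:5}
[8] or   r5, r4, r5  →  {r0:0, r1:65520, r2:15, r3:12, r4:65534, r5:65535}
[9] add  r4, r0, r2  →  {r0:0, r1:65520, r2:15, r3:12, r4:15, r5:65535}

6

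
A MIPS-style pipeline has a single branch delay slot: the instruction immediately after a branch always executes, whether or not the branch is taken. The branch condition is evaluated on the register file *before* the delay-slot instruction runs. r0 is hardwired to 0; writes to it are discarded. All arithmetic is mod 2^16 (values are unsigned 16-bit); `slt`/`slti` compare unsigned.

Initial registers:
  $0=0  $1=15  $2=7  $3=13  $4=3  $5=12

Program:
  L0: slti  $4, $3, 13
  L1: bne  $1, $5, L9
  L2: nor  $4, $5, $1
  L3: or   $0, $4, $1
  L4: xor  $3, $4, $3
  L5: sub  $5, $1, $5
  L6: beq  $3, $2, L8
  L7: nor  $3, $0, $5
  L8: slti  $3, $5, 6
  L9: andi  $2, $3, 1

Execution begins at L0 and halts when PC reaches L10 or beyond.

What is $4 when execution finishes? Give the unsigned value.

65520

#0 slti  $4, $3, 13 ; 0/15/7/13/0/12
#1 bne  $1, $5, L9 ; 0/15/7/13/0/12 ; →target
#2 nor  $4, $5, $1 ; 0/15/7/13/65520/12
#9 andi  $2, $3, 1 ; 0/15/1/13/65520/12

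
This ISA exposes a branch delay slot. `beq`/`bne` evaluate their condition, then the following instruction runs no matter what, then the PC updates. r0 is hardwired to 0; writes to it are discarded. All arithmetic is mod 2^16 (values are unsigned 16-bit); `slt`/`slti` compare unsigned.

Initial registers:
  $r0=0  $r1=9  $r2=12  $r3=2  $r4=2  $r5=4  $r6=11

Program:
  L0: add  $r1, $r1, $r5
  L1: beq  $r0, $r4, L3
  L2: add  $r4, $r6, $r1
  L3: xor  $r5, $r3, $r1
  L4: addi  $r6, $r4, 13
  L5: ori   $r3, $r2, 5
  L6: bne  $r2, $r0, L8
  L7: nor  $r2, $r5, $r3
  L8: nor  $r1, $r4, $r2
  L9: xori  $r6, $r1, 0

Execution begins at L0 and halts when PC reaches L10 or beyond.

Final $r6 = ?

7

[0] add  $r1, $r1, $r5  →  {$r0:0, $r1:13, $r2:12, $r3:2, $r4:2, $r5:4, $r6:11}
[1] beq  $r0, $r4, L3  →  {$r0:0, $r1:13, $r2:12, $r3:2, $r4:2, $r5:4, $r6:11}  ⟨branch fallthrough⟩
[2] add  $r4, $r6, $r1  →  {$r0:0, $r1:13, $r2:12, $r3:2, $r4:24, $r5:4, $r6:11}
[3] xor  $r5, $r3, $r1  →  {$r0:0, $r1:13, $r2:12, $r3:2, $r4:24, $r5:15, $r6:11}
[4] addi  $r6, $r4, 13  →  {$r0:0, $r1:13, $r2:12, $r3:2, $r4:24, $r5:15, $r6:37}
[5] ori   $r3, $r2, 5  →  {$r0:0, $r1:13, $r2:12, $r3:13, $r4:24, $r5:15, $r6:37}
[6] bne  $r2, $r0, L8  →  {$r0:0, $r1:13, $r2:12, $r3:13, $r4:24, $r5:15, $r6:37}  ⟨branch taken⟩
[7] nor  $r2, $r5, $r3  →  {$r0:0, $r1:13, $r2:65520, $r3:13, $r4:24, $r5:15, $r6:37}
[8] nor  $r1, $r4, $r2  →  {$r0:0, $r1:7, $r2:65520, $r3:13, $r4:24, $r5:15, $r6:37}
[9] xori  $r6, $r1, 0  →  {$r0:0, $r1:7, $r2:65520, $r3:13, $r4:24, $r5:15, $r6:7}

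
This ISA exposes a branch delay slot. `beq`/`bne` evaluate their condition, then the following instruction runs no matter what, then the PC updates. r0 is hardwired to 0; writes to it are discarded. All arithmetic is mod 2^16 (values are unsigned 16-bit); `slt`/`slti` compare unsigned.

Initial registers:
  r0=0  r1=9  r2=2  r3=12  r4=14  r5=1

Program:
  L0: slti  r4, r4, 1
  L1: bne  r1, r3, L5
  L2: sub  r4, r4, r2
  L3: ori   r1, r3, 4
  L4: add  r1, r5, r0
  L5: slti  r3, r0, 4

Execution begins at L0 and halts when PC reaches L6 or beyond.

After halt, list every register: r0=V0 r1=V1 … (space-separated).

  step pc=0: slti  r4, r4, 1  regs=(0,9,2,12,0,1)
  step pc=1: bne  r1, r3, L5  cond=T  regs=(0,9,2,12,0,1)
  step pc=2: sub  r4, r4, r2  regs=(0,9,2,12,65534,1)
  step pc=5: slti  r3, r0, 4  regs=(0,9,2,1,65534,1)

r0=0 r1=9 r2=2 r3=1 r4=65534 r5=1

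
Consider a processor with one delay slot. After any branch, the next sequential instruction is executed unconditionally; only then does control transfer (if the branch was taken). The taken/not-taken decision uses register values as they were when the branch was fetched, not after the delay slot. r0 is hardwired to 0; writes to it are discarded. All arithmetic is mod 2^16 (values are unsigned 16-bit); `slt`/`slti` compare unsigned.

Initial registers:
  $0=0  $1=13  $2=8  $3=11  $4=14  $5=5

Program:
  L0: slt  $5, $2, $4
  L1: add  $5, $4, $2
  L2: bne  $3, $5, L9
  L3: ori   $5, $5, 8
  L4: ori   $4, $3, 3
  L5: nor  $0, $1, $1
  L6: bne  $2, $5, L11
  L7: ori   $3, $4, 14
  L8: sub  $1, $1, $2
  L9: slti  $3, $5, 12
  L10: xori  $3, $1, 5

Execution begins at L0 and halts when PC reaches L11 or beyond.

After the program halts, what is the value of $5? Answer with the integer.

  step pc=0: slt  $5, $2, $4  regs=(0,13,8,11,14,1)
  step pc=1: add  $5, $4, $2  regs=(0,13,8,11,14,22)
  step pc=2: bne  $3, $5, L9  cond=T  regs=(0,13,8,11,14,22)
  step pc=3: ori   $5, $5, 8  regs=(0,13,8,11,14,30)
  step pc=9: slti  $3, $5, 12  regs=(0,13,8,0,14,30)
  step pc=10: xori  $3, $1, 5  regs=(0,13,8,8,14,30)

30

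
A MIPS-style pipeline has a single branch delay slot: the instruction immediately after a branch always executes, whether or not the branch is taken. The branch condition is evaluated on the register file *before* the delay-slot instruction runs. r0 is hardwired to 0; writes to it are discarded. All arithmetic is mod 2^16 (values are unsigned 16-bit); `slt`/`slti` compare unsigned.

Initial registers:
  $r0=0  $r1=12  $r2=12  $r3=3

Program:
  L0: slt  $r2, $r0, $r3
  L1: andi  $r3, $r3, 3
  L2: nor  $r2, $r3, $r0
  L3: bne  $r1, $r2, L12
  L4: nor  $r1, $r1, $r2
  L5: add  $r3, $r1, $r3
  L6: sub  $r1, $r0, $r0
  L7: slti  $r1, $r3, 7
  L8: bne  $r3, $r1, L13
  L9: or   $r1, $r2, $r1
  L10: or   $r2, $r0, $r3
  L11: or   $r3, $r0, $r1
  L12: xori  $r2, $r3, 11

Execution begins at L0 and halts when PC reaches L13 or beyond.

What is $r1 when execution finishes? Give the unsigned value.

3

[0] slt  $r2, $r0, $r3  →  {$r0:0, $r1:12, $r2:1, $r3:3}
[1] andi  $r3, $r3, 3  →  {$r0:0, $r1:12, $r2:1, $r3:3}
[2] nor  $r2, $r3, $r0  →  {$r0:0, $r1:12, $r2:65532, $r3:3}
[3] bne  $r1, $r2, L12  →  {$r0:0, $r1:12, $r2:65532, $r3:3}  ⟨branch taken⟩
[4] nor  $r1, $r1, $r2  →  {$r0:0, $r1:3, $r2:65532, $r3:3}
[12] xori  $r2, $r3, 11  →  {$r0:0, $r1:3, $r2:8, $r3:3}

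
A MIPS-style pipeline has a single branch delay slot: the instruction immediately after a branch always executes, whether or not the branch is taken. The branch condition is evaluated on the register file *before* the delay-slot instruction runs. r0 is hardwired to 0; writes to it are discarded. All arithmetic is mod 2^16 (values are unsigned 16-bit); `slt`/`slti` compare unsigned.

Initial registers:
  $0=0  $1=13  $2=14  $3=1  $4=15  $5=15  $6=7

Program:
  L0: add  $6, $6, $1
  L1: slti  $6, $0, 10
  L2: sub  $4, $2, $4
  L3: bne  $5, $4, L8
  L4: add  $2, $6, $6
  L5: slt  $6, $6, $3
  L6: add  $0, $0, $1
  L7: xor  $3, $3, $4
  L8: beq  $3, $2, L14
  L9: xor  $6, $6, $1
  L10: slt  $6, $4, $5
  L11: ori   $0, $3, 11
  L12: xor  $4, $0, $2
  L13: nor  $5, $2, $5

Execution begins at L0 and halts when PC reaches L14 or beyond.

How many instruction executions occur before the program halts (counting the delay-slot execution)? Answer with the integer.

11

[0] add  $6, $6, $1  →  {$0:0, $1:13, $2:14, $3:1, $4:15, $5:15, $6:20}
[1] slti  $6, $0, 10  →  {$0:0, $1:13, $2:14, $3:1, $4:15, $5:15, $6:1}
[2] sub  $4, $2, $4  →  {$0:0, $1:13, $2:14, $3:1, $4:65535, $5:15, $6:1}
[3] bne  $5, $4, L8  →  {$0:0, $1:13, $2:14, $3:1, $4:65535, $5:15, $6:1}  ⟨branch taken⟩
[4] add  $2, $6, $6  →  {$0:0, $1:13, $2:2, $3:1, $4:65535, $5:15, $6:1}
[8] beq  $3, $2, L14  →  {$0:0, $1:13, $2:2, $3:1, $4:65535, $5:15, $6:1}  ⟨branch fallthrough⟩
[9] xor  $6, $6, $1  →  {$0:0, $1:13, $2:2, $3:1, $4:65535, $5:15, $6:12}
[10] slt  $6, $4, $5  →  {$0:0, $1:13, $2:2, $3:1, $4:65535, $5:15, $6:0}
[11] ori   $0, $3, 11  →  {$0:0, $1:13, $2:2, $3:1, $4:65535, $5:15, $6:0}
[12] xor  $4, $0, $2  →  {$0:0, $1:13, $2:2, $3:1, $4:2, $5:15, $6:0}
[13] nor  $5, $2, $5  →  {$0:0, $1:13, $2:2, $3:1, $4:2, $5:65520, $6:0}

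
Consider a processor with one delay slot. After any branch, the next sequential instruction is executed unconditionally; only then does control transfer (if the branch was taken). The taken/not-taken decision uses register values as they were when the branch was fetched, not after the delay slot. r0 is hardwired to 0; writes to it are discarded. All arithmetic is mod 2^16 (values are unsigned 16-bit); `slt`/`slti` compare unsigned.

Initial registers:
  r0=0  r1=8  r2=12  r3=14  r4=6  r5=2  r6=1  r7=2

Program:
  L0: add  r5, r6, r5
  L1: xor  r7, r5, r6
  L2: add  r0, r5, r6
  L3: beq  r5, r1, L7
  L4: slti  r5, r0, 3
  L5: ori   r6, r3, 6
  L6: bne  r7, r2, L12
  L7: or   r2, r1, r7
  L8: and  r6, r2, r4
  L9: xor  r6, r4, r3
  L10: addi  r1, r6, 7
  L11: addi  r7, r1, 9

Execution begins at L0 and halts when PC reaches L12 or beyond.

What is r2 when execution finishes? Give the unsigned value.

[0] add  r5, r6, r5  →  {r0:0, r1:8, r2:12, r3:14, r4:6, r5:3, r6:1, r7:2}
[1] xor  r7, r5, r6  →  {r0:0, r1:8, r2:12, r3:14, r4:6, r5:3, r6:1, r7:2}
[2] add  r0, r5, r6  →  {r0:0, r1:8, r2:12, r3:14, r4:6, r5:3, r6:1, r7:2}
[3] beq  r5, r1, L7  →  {r0:0, r1:8, r2:12, r3:14, r4:6, r5:3, r6:1, r7:2}  ⟨branch fallthrough⟩
[4] slti  r5, r0, 3  →  {r0:0, r1:8, r2:12, r3:14, r4:6, r5:1, r6:1, r7:2}
[5] ori   r6, r3, 6  →  {r0:0, r1:8, r2:12, r3:14, r4:6, r5:1, r6:14, r7:2}
[6] bne  r7, r2, L12  →  {r0:0, r1:8, r2:12, r3:14, r4:6, r5:1, r6:14, r7:2}  ⟨branch taken⟩
[7] or   r2, r1, r7  →  {r0:0, r1:8, r2:10, r3:14, r4:6, r5:1, r6:14, r7:2}

10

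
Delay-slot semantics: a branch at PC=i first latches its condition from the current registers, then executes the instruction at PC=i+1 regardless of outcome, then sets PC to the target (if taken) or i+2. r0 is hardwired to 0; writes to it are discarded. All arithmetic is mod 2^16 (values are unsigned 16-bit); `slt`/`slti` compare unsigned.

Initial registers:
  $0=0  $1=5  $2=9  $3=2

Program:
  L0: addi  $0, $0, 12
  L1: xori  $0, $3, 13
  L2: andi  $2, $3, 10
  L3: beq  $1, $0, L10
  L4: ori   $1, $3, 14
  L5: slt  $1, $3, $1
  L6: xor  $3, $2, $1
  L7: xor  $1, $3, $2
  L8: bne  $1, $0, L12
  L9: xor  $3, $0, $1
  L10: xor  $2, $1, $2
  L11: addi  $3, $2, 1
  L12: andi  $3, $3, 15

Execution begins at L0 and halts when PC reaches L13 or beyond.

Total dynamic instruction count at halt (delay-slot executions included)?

11

[0] addi  $0, $0, 12  →  {$0:0, $1:5, $2:9, $3:2}
[1] xori  $0, $3, 13  →  {$0:0, $1:5, $2:9, $3:2}
[2] andi  $2, $3, 10  →  {$0:0, $1:5, $2:2, $3:2}
[3] beq  $1, $0, L10  →  {$0:0, $1:5, $2:2, $3:2}  ⟨branch fallthrough⟩
[4] ori   $1, $3, 14  →  {$0:0, $1:14, $2:2, $3:2}
[5] slt  $1, $3, $1  →  {$0:0, $1:1, $2:2, $3:2}
[6] xor  $3, $2, $1  →  {$0:0, $1:1, $2:2, $3:3}
[7] xor  $1, $3, $2  →  {$0:0, $1:1, $2:2, $3:3}
[8] bne  $1, $0, L12  →  {$0:0, $1:1, $2:2, $3:3}  ⟨branch taken⟩
[9] xor  $3, $0, $1  →  {$0:0, $1:1, $2:2, $3:1}
[12] andi  $3, $3, 15  →  {$0:0, $1:1, $2:2, $3:1}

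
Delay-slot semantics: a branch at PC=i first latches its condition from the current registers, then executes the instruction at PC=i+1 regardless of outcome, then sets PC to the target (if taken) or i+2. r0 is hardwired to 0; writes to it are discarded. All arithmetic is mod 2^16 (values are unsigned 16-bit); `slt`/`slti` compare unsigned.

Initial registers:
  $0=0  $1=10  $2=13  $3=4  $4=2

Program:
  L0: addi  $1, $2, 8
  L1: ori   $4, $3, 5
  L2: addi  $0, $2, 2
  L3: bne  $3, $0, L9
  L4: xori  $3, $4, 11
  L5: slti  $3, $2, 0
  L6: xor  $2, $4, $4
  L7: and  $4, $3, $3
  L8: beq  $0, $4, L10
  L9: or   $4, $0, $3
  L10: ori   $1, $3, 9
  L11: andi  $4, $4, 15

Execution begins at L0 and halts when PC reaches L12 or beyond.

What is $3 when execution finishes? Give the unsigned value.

14

[0] addi  $1, $2, 8  →  {$0:0, $1:21, $2:13, $3:4, $4:2}
[1] ori   $4, $3, 5  →  {$0:0, $1:21, $2:13, $3:4, $4:5}
[2] addi  $0, $2, 2  →  {$0:0, $1:21, $2:13, $3:4, $4:5}
[3] bne  $3, $0, L9  →  {$0:0, $1:21, $2:13, $3:4, $4:5}  ⟨branch taken⟩
[4] xori  $3, $4, 11  →  {$0:0, $1:21, $2:13, $3:14, $4:5}
[9] or   $4, $0, $3  →  {$0:0, $1:21, $2:13, $3:14, $4:14}
[10] ori   $1, $3, 9  →  {$0:0, $1:15, $2:13, $3:14, $4:14}
[11] andi  $4, $4, 15  →  {$0:0, $1:15, $2:13, $3:14, $4:14}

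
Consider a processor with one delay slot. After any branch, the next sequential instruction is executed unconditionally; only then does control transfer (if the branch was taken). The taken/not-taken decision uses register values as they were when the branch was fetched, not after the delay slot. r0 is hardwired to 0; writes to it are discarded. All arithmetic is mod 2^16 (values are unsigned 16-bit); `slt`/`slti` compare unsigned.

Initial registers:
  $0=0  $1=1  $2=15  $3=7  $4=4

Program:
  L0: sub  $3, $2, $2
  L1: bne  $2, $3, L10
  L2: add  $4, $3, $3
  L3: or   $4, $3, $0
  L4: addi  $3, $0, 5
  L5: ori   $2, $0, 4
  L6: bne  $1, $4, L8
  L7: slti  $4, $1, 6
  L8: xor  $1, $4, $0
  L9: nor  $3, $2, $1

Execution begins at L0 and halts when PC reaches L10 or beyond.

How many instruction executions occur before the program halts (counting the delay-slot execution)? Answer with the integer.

3

#0 sub  $3, $2, $2 ; 0/1/15/0/4
#1 bne  $2, $3, L10 ; 0/1/15/0/4 ; →target
#2 add  $4, $3, $3 ; 0/1/15/0/0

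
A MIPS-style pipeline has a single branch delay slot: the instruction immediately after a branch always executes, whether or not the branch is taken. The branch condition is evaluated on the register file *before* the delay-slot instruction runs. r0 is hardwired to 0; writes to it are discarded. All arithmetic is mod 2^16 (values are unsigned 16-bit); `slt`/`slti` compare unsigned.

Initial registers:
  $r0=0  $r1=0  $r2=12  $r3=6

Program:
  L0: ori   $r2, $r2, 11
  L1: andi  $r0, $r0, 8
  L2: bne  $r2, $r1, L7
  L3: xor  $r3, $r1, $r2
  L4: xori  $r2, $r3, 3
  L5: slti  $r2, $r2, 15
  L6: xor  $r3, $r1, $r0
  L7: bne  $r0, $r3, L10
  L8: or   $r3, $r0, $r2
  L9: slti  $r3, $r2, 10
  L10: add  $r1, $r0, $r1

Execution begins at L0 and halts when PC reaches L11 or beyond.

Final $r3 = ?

15

#0 ori   $r2, $r2, 11 ; 0/0/15/6
#1 andi  $r0, $r0, 8 ; 0/0/15/6
#2 bne  $r2, $r1, L7 ; 0/0/15/6 ; →target
#3 xor  $r3, $r1, $r2 ; 0/0/15/15
#7 bne  $r0, $r3, L10 ; 0/0/15/15 ; →target
#8 or   $r3, $r0, $r2 ; 0/0/15/15
#10 add  $r1, $r0, $r1 ; 0/0/15/15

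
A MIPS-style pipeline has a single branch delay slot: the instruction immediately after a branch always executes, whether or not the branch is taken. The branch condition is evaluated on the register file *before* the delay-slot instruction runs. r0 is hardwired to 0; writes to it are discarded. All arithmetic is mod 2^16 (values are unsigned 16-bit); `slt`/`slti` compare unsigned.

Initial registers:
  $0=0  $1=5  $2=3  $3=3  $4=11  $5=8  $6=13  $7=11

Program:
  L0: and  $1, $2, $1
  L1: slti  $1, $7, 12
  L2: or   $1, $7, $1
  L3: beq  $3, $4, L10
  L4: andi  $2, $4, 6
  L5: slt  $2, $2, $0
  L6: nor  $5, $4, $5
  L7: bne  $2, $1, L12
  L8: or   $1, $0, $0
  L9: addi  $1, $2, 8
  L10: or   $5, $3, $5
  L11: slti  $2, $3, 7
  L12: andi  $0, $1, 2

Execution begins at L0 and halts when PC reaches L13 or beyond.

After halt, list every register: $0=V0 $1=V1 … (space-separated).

#0 and  $1, $2, $1 ; 0/1/3/3/11/8/13/11
#1 slti  $1, $7, 12 ; 0/1/3/3/11/8/13/11
#2 or   $1, $7, $1 ; 0/11/3/3/11/8/13/11
#3 beq  $3, $4, L10 ; 0/11/3/3/11/8/13/11 ; →fallthru
#4 andi  $2, $4, 6 ; 0/11/2/3/11/8/13/11
#5 slt  $2, $2, $0 ; 0/11/0/3/11/8/13/11
#6 nor  $5, $4, $5 ; 0/11/0/3/11/65524/13/11
#7 bne  $2, $1, L12 ; 0/11/0/3/11/65524/13/11 ; →target
#8 or   $1, $0, $0 ; 0/0/0/3/11/65524/13/11
#12 andi  $0, $1, 2 ; 0/0/0/3/11/65524/13/11

$0=0 $1=0 $2=0 $3=3 $4=11 $5=65524 $6=13 $7=11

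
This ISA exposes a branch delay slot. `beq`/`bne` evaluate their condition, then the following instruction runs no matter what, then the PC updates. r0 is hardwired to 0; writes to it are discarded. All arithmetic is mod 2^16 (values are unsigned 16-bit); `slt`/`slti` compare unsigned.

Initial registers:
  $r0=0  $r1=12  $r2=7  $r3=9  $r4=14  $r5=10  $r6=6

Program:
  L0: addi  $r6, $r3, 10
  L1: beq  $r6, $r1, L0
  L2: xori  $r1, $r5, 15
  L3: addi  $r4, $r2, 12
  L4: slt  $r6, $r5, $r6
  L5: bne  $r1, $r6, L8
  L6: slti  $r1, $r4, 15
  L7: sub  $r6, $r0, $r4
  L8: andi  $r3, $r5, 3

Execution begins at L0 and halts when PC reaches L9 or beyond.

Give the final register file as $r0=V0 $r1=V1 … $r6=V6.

  step pc=0: addi  $r6, $r3, 10  regs=(0,12,7,9,14,10,19)
  step pc=1: beq  $r6, $r1, L0  cond=F  regs=(0,12,7,9,14,10,19)
  step pc=2: xori  $r1, $r5, 15  regs=(0,5,7,9,14,10,19)
  step pc=3: addi  $r4, $r2, 12  regs=(0,5,7,9,19,10,19)
  step pc=4: slt  $r6, $r5, $r6  regs=(0,5,7,9,19,10,1)
  step pc=5: bne  $r1, $r6, L8  cond=T  regs=(0,5,7,9,19,10,1)
  step pc=6: slti  $r1, $r4, 15  regs=(0,0,7,9,19,10,1)
  step pc=8: andi  $r3, $r5, 3  regs=(0,0,7,2,19,10,1)

$r0=0 $r1=0 $r2=7 $r3=2 $r4=19 $r5=10 $r6=1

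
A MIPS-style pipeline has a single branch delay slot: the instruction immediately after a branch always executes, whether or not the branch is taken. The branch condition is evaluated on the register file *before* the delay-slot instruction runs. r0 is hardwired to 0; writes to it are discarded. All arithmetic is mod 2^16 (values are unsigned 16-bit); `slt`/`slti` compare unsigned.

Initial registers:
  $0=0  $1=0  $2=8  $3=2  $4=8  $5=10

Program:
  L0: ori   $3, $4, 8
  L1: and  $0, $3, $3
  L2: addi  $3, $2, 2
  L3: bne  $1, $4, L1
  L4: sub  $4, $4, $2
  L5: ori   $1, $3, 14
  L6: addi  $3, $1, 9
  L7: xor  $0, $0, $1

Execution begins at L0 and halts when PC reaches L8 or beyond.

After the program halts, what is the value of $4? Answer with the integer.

#0 ori   $3, $4, 8 ; 0/0/8/8/8/10
#1 and  $0, $3, $3 ; 0/0/8/8/8/10
#2 addi  $3, $2, 2 ; 0/0/8/10/8/10
#3 bne  $1, $4, L1 ; 0/0/8/10/8/10 ; →target
#4 sub  $4, $4, $2 ; 0/0/8/10/0/10
#1 and  $0, $3, $3 ; 0/0/8/10/0/10
#2 addi  $3, $2, 2 ; 0/0/8/10/0/10
#3 bne  $1, $4, L1 ; 0/0/8/10/0/10 ; →fallthru
#4 sub  $4, $4, $2 ; 0/0/8/10/65528/10
#5 ori   $1, $3, 14 ; 0/14/8/10/65528/10
#6 addi  $3, $1, 9 ; 0/14/8/23/65528/10
#7 xor  $0, $0, $1 ; 0/14/8/23/65528/10

65528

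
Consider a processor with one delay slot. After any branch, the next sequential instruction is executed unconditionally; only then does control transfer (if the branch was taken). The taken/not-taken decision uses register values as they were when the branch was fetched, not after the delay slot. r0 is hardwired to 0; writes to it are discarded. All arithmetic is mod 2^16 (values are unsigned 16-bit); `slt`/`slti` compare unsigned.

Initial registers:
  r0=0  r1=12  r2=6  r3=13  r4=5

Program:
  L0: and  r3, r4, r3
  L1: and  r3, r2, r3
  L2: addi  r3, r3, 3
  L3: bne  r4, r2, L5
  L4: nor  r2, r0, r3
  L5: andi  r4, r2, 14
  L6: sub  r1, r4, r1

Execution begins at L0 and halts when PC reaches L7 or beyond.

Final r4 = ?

8

#0 and  r3, r4, r3 ; 0/12/6/5/5
#1 and  r3, r2, r3 ; 0/12/6/4/5
#2 addi  r3, r3, 3 ; 0/12/6/7/5
#3 bne  r4, r2, L5 ; 0/12/6/7/5 ; →target
#4 nor  r2, r0, r3 ; 0/12/65528/7/5
#5 andi  r4, r2, 14 ; 0/12/65528/7/8
#6 sub  r1, r4, r1 ; 0/65532/65528/7/8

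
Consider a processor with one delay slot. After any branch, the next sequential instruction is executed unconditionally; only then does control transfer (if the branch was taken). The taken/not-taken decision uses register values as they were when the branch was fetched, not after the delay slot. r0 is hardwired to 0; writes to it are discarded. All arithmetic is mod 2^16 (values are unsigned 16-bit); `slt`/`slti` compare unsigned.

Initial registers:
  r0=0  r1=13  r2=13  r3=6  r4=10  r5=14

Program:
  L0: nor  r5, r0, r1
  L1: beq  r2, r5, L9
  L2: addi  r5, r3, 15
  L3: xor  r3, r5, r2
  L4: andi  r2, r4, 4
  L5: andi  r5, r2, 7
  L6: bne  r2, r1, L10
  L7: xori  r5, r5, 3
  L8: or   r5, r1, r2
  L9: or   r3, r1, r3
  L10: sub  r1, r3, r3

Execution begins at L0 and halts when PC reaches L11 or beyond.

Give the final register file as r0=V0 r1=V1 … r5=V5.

r0=0 r1=0 r2=0 r3=24 r4=10 r5=3

[0] nor  r5, r0, r1  →  {r0:0, r1:13, r2:13, r3:6, r4:10, r5:65522}
[1] beq  r2, r5, L9  →  {r0:0, r1:13, r2:13, r3:6, r4:10, r5:65522}  ⟨branch fallthrough⟩
[2] addi  r5, r3, 15  →  {r0:0, r1:13, r2:13, r3:6, r4:10, r5:21}
[3] xor  r3, r5, r2  →  {r0:0, r1:13, r2:13, r3:24, r4:10, r5:21}
[4] andi  r2, r4, 4  →  {r0:0, r1:13, r2:0, r3:24, r4:10, r5:21}
[5] andi  r5, r2, 7  →  {r0:0, r1:13, r2:0, r3:24, r4:10, r5:0}
[6] bne  r2, r1, L10  →  {r0:0, r1:13, r2:0, r3:24, r4:10, r5:0}  ⟨branch taken⟩
[7] xori  r5, r5, 3  →  {r0:0, r1:13, r2:0, r3:24, r4:10, r5:3}
[10] sub  r1, r3, r3  →  {r0:0, r1:0, r2:0, r3:24, r4:10, r5:3}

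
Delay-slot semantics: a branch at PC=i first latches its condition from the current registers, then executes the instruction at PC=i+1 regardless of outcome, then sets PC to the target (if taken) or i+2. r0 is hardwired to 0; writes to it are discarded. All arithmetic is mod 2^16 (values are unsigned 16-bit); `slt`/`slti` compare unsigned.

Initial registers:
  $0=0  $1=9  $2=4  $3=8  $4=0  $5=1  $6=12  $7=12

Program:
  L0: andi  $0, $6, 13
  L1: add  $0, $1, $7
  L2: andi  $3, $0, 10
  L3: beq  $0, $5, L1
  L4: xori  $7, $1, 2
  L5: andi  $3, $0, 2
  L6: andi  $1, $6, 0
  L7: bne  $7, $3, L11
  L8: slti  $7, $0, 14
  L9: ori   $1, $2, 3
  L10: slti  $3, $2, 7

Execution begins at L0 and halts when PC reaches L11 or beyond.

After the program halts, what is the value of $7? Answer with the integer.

PC=0  andi  $0, $6, 13       | $0=0 $1=9 $2=4 $3=8 $4=0 $5=1 $6=12 $7=12
PC=1  add  $0, $1, $7        | $0=0 $1=9 $2=4 $3=8 $4=0 $5=1 $6=12 $7=12
PC=2  andi  $3, $0, 10       | $0=0 $1=9 $2=4 $3=0 $4=0 $5=1 $6=12 $7=12
PC=3  beq  $0, $5, L1        | $0=0 $1=9 $2=4 $3=0 $4=0 $5=1 $6=12 $7=12  [not taken]
PC=4  xori  $7, $1, 2        | $0=0 $1=9 $2=4 $3=0 $4=0 $5=1 $6=12 $7=11
PC=5  andi  $3, $0, 2        | $0=0 $1=9 $2=4 $3=0 $4=0 $5=1 $6=12 $7=11
PC=6  andi  $1, $6, 0        | $0=0 $1=0 $2=4 $3=0 $4=0 $5=1 $6=12 $7=11
PC=7  bne  $7, $3, L11       | $0=0 $1=0 $2=4 $3=0 $4=0 $5=1 $6=12 $7=11  [TAKEN]
PC=8  slti  $7, $0, 14       | $0=0 $1=0 $2=4 $3=0 $4=0 $5=1 $6=12 $7=1

1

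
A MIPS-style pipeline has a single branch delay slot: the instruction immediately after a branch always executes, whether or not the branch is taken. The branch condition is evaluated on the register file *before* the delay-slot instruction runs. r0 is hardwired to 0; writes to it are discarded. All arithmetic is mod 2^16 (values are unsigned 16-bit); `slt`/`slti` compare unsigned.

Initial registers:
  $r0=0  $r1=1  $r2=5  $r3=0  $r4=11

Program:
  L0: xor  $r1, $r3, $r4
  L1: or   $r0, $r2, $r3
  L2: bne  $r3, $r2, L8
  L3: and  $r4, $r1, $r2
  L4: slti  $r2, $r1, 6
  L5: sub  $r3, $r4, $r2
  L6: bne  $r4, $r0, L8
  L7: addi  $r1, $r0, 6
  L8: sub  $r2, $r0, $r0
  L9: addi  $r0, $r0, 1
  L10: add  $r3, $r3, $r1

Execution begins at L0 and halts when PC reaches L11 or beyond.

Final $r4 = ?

  step pc=0: xor  $r1, $r3, $r4  regs=(0,11,5,0,11)
  step pc=1: or   $r0, $r2, $r3  regs=(0,11,5,0,11)
  step pc=2: bne  $r3, $r2, L8  cond=T  regs=(0,11,5,0,11)
  step pc=3: and  $r4, $r1, $r2  regs=(0,11,5,0,1)
  step pc=8: sub  $r2, $r0, $r0  regs=(0,11,0,0,1)
  step pc=9: addi  $r0, $r0, 1  regs=(0,11,0,0,1)
  step pc=10: add  $r3, $r3, $r1  regs=(0,11,0,11,1)

1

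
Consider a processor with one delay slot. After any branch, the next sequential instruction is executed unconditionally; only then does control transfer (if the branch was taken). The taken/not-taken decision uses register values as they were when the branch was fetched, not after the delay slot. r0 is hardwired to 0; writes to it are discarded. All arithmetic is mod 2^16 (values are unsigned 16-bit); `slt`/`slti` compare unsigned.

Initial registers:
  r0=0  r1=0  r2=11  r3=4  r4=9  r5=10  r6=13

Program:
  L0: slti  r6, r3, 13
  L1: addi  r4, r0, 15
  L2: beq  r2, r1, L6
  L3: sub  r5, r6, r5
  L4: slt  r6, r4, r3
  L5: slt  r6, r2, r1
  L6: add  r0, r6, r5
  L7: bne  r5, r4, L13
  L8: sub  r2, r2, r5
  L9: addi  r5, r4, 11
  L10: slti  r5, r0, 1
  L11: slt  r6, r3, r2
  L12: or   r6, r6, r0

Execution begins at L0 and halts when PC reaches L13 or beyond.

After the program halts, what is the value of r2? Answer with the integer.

20

[0] slti  r6, r3, 13  →  {r0:0, r1:0, r2:11, r3:4, r4:9, r5:10, r6:1}
[1] addi  r4, r0, 15  →  {r0:0, r1:0, r2:11, r3:4, r4:15, r5:10, r6:1}
[2] beq  r2, r1, L6  →  {r0:0, r1:0, r2:11, r3:4, r4:15, r5:10, r6:1}  ⟨branch fallthrough⟩
[3] sub  r5, r6, r5  →  {r0:0, r1:0, r2:11, r3:4, r4:15, r5:65527, r6:1}
[4] slt  r6, r4, r3  →  {r0:0, r1:0, r2:11, r3:4, r4:15, r5:65527, r6:0}
[5] slt  r6, r2, r1  →  {r0:0, r1:0, r2:11, r3:4, r4:15, r5:65527, r6:0}
[6] add  r0, r6, r5  →  {r0:0, r1:0, r2:11, r3:4, r4:15, r5:65527, r6:0}
[7] bne  r5, r4, L13  →  {r0:0, r1:0, r2:11, r3:4, r4:15, r5:65527, r6:0}  ⟨branch taken⟩
[8] sub  r2, r2, r5  →  {r0:0, r1:0, r2:20, r3:4, r4:15, r5:65527, r6:0}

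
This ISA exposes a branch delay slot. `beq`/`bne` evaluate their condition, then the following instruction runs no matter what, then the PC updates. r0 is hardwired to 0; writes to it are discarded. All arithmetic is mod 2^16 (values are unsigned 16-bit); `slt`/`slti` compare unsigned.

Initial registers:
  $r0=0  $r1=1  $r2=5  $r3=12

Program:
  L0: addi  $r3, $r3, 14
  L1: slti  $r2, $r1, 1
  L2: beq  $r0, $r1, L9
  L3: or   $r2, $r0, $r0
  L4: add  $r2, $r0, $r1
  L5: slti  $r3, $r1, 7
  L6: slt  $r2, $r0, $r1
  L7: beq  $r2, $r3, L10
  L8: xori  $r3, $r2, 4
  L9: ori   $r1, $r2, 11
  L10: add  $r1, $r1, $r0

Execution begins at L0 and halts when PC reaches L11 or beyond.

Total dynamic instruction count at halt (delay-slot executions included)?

[0] addi  $r3, $r3, 14  →  {$r0:0, $r1:1, $r2:5, $r3:26}
[1] slti  $r2, $r1, 1  →  {$r0:0, $r1:1, $r2:0, $r3:26}
[2] beq  $r0, $r1, L9  →  {$r0:0, $r1:1, $r2:0, $r3:26}  ⟨branch fallthrough⟩
[3] or   $r2, $r0, $r0  →  {$r0:0, $r1:1, $r2:0, $r3:26}
[4] add  $r2, $r0, $r1  →  {$r0:0, $r1:1, $r2:1, $r3:26}
[5] slti  $r3, $r1, 7  →  {$r0:0, $r1:1, $r2:1, $r3:1}
[6] slt  $r2, $r0, $r1  →  {$r0:0, $r1:1, $r2:1, $r3:1}
[7] beq  $r2, $r3, L10  →  {$r0:0, $r1:1, $r2:1, $r3:1}  ⟨branch taken⟩
[8] xori  $r3, $r2, 4  →  {$r0:0, $r1:1, $r2:1, $r3:5}
[10] add  $r1, $r1, $r0  →  {$r0:0, $r1:1, $r2:1, $r3:5}

10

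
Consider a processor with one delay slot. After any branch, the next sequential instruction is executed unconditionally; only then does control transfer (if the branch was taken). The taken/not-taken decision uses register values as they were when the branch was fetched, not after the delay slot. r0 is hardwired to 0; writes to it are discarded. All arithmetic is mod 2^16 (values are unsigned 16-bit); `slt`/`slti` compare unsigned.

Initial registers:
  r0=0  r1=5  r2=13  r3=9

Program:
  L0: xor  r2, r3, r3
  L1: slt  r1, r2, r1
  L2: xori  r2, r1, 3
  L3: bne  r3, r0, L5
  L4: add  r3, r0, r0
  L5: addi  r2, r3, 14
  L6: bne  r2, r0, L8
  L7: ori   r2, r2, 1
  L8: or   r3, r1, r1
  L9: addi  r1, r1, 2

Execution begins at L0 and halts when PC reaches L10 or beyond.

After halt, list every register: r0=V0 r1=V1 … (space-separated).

r0=0 r1=3 r2=15 r3=1

#0 xor  r2, r3, r3 ; 0/5/0/9
#1 slt  r1, r2, r1 ; 0/1/0/9
#2 xori  r2, r1, 3 ; 0/1/2/9
#3 bne  r3, r0, L5 ; 0/1/2/9 ; →target
#4 add  r3, r0, r0 ; 0/1/2/0
#5 addi  r2, r3, 14 ; 0/1/14/0
#6 bne  r2, r0, L8 ; 0/1/14/0 ; →target
#7 ori   r2, r2, 1 ; 0/1/15/0
#8 or   r3, r1, r1 ; 0/1/15/1
#9 addi  r1, r1, 2 ; 0/3/15/1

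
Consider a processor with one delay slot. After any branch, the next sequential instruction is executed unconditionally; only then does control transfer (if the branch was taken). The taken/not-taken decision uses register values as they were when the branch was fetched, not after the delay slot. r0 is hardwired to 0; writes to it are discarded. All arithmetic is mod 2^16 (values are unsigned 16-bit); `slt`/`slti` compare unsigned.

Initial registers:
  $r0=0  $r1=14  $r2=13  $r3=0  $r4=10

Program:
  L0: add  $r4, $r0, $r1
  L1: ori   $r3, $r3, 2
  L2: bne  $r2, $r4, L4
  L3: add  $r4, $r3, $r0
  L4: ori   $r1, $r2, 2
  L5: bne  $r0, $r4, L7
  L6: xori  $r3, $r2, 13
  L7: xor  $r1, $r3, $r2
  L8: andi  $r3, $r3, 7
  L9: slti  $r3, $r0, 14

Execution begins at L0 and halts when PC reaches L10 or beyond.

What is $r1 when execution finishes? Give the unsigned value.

PC=0  add  $r4, $r0, $r1     | $r0=0 $r1=14 $r2=13 $r3=0 $r4=14
PC=1  ori   $r3, $r3, 2      | $r0=0 $r1=14 $r2=13 $r3=2 $r4=14
PC=2  bne  $r2, $r4, L4      | $r0=0 $r1=14 $r2=13 $r3=2 $r4=14  [TAKEN]
PC=3  add  $r4, $r3, $r0     | $r0=0 $r1=14 $r2=13 $r3=2 $r4=2
PC=4  ori   $r1, $r2, 2      | $r0=0 $r1=15 $r2=13 $r3=2 $r4=2
PC=5  bne  $r0, $r4, L7      | $r0=0 $r1=15 $r2=13 $r3=2 $r4=2  [TAKEN]
PC=6  xori  $r3, $r2, 13     | $r0=0 $r1=15 $r2=13 $r3=0 $r4=2
PC=7  xor  $r1, $r3, $r2     | $r0=0 $r1=13 $r2=13 $r3=0 $r4=2
PC=8  andi  $r3, $r3, 7      | $r0=0 $r1=13 $r2=13 $r3=0 $r4=2
PC=9  slti  $r3, $r0, 14     | $r0=0 $r1=13 $r2=13 $r3=1 $r4=2

13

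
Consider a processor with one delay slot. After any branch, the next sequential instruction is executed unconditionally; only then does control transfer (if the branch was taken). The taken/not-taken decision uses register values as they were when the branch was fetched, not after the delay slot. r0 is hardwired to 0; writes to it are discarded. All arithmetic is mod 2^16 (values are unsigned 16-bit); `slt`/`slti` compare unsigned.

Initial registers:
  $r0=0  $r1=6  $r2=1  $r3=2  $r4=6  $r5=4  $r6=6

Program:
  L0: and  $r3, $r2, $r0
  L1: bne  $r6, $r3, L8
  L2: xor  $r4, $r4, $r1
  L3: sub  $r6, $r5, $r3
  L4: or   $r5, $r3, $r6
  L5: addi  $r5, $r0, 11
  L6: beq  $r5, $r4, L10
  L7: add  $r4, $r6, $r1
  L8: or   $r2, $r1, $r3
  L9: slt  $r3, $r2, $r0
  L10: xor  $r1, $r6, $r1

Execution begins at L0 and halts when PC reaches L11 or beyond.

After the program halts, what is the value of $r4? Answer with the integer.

0

  step pc=0: and  $r3, $r2, $r0  regs=(0,6,1,0,6,4,6)
  step pc=1: bne  $r6, $r3, L8  cond=T  regs=(0,6,1,0,6,4,6)
  step pc=2: xor  $r4, $r4, $r1  regs=(0,6,1,0,0,4,6)
  step pc=8: or   $r2, $r1, $r3  regs=(0,6,6,0,0,4,6)
  step pc=9: slt  $r3, $r2, $r0  regs=(0,6,6,0,0,4,6)
  step pc=10: xor  $r1, $r6, $r1  regs=(0,0,6,0,0,4,6)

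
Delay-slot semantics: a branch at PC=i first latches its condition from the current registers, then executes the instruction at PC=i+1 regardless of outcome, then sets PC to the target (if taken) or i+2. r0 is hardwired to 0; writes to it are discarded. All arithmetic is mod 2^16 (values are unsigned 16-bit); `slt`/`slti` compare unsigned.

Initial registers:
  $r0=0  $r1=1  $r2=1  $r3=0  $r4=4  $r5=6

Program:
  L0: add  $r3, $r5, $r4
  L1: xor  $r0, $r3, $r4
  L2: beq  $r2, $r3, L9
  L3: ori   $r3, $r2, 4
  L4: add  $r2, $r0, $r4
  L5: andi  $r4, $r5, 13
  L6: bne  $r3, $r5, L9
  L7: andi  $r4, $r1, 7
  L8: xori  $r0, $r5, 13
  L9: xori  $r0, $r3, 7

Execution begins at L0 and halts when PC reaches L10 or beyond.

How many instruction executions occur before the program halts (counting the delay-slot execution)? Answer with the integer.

9

[0] add  $r3, $r5, $r4  →  {$r0:0, $r1:1, $r2:1, $r3:10, $r4:4, $r5:6}
[1] xor  $r0, $r3, $r4  →  {$r0:0, $r1:1, $r2:1, $r3:10, $r4:4, $r5:6}
[2] beq  $r2, $r3, L9  →  {$r0:0, $r1:1, $r2:1, $r3:10, $r4:4, $r5:6}  ⟨branch fallthrough⟩
[3] ori   $r3, $r2, 4  →  {$r0:0, $r1:1, $r2:1, $r3:5, $r4:4, $r5:6}
[4] add  $r2, $r0, $r4  →  {$r0:0, $r1:1, $r2:4, $r3:5, $r4:4, $r5:6}
[5] andi  $r4, $r5, 13  →  {$r0:0, $r1:1, $r2:4, $r3:5, $r4:4, $r5:6}
[6] bne  $r3, $r5, L9  →  {$r0:0, $r1:1, $r2:4, $r3:5, $r4:4, $r5:6}  ⟨branch taken⟩
[7] andi  $r4, $r1, 7  →  {$r0:0, $r1:1, $r2:4, $r3:5, $r4:1, $r5:6}
[9] xori  $r0, $r3, 7  →  {$r0:0, $r1:1, $r2:4, $r3:5, $r4:1, $r5:6}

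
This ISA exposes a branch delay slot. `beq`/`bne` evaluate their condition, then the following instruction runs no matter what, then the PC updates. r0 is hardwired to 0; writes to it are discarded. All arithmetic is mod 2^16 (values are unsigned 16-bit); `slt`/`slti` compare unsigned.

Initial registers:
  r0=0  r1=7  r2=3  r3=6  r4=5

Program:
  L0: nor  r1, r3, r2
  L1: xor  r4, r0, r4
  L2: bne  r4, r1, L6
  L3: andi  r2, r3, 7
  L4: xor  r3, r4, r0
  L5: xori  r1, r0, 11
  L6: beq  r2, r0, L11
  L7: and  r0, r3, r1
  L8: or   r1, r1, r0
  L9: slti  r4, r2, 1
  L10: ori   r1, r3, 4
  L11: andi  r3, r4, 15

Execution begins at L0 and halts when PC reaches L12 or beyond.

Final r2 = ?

6

[0] nor  r1, r3, r2  →  {r0:0, r1:65528, r2:3, r3:6, r4:5}
[1] xor  r4, r0, r4  →  {r0:0, r1:65528, r2:3, r3:6, r4:5}
[2] bne  r4, r1, L6  →  {r0:0, r1:65528, r2:3, r3:6, r4:5}  ⟨branch taken⟩
[3] andi  r2, r3, 7  →  {r0:0, r1:65528, r2:6, r3:6, r4:5}
[6] beq  r2, r0, L11  →  {r0:0, r1:65528, r2:6, r3:6, r4:5}  ⟨branch fallthrough⟩
[7] and  r0, r3, r1  →  {r0:0, r1:65528, r2:6, r3:6, r4:5}
[8] or   r1, r1, r0  →  {r0:0, r1:65528, r2:6, r3:6, r4:5}
[9] slti  r4, r2, 1  →  {r0:0, r1:65528, r2:6, r3:6, r4:0}
[10] ori   r1, r3, 4  →  {r0:0, r1:6, r2:6, r3:6, r4:0}
[11] andi  r3, r4, 15  →  {r0:0, r1:6, r2:6, r3:0, r4:0}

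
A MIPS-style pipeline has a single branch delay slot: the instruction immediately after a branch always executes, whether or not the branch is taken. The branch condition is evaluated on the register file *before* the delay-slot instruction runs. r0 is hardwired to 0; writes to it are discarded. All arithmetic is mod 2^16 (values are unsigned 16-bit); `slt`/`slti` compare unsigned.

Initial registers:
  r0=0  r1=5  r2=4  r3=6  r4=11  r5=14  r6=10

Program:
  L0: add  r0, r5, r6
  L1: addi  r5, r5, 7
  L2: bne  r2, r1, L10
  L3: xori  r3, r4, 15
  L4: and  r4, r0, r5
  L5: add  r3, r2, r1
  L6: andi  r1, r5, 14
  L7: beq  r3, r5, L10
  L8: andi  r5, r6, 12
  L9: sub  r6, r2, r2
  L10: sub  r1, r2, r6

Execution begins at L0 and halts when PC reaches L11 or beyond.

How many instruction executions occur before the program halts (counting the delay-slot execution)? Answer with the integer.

5

#0 add  r0, r5, r6 ; 0/5/4/6/11/14/10
#1 addi  r5, r5, 7 ; 0/5/4/6/11/21/10
#2 bne  r2, r1, L10 ; 0/5/4/6/11/21/10 ; →target
#3 xori  r3, r4, 15 ; 0/5/4/4/11/21/10
#10 sub  r1, r2, r6 ; 0/65530/4/4/11/21/10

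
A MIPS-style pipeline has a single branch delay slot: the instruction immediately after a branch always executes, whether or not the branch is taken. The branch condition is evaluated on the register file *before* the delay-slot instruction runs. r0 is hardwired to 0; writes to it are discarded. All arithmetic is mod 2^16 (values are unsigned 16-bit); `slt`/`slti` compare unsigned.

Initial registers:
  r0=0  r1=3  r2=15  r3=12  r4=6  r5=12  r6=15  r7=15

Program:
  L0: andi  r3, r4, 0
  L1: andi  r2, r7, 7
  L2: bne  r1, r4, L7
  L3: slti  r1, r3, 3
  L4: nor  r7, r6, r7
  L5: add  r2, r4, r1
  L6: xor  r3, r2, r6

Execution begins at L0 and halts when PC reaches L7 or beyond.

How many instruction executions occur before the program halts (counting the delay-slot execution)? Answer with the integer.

4

PC=0  andi  r3, r4, 0        | r0=0 r1=3 r2=15 r3=0 r4=6 r5=12 r6=15 r7=15
PC=1  andi  r2, r7, 7        | r0=0 r1=3 r2=7 r3=0 r4=6 r5=12 r6=15 r7=15
PC=2  bne  r1, r4, L7        | r0=0 r1=3 r2=7 r3=0 r4=6 r5=12 r6=15 r7=15  [TAKEN]
PC=3  slti  r1, r3, 3        | r0=0 r1=1 r2=7 r3=0 r4=6 r5=12 r6=15 r7=15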